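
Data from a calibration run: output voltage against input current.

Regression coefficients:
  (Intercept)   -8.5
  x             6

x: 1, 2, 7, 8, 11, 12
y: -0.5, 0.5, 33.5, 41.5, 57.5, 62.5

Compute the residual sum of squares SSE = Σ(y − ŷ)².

SSE = 18

x=1: ŷ = -8.5 + 6·1 = -2.5; e = -0.5 − (-2.5) = 2
x=2: ŷ = -8.5 + 6·2 = 3.5; e = 0.5 − 3.5 = -3
x=7: ŷ = -8.5 + 6·7 = 33.5; e = 33.5 − 33.5 = 0
x=8: ŷ = -8.5 + 6·8 = 39.5; e = 41.5 − 39.5 = 2
x=11: ŷ = -8.5 + 6·11 = 57.5; e = 57.5 − 57.5 = 0
x=12: ŷ = -8.5 + 6·12 = 63.5; e = 62.5 − 63.5 = -1
SSE = 4 + 9 + 0 + 4 + 0 + 1 = 18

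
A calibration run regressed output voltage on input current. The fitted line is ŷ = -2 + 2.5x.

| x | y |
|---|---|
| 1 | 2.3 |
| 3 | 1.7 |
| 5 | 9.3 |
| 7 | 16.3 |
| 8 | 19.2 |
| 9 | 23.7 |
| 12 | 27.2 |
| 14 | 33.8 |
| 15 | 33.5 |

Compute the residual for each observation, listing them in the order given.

x=1: ŷ = -2 + 2.5·1 = 0.5; e = 2.3 − 0.5 = 1.8
x=3: ŷ = -2 + 2.5·3 = 5.5; e = 1.7 − 5.5 = -3.8
x=5: ŷ = -2 + 2.5·5 = 10.5; e = 9.3 − 10.5 = -1.2
x=7: ŷ = -2 + 2.5·7 = 15.5; e = 16.3 − 15.5 = 0.8
x=8: ŷ = -2 + 2.5·8 = 18; e = 19.2 − 18 = 1.2
x=9: ŷ = -2 + 2.5·9 = 20.5; e = 23.7 − 20.5 = 3.2
x=12: ŷ = -2 + 2.5·12 = 28; e = 27.2 − 28 = -0.8
x=14: ŷ = -2 + 2.5·14 = 33; e = 33.8 − 33 = 0.8
x=15: ŷ = -2 + 2.5·15 = 35.5; e = 33.5 − 35.5 = -2

1.8, -3.8, -1.2, 0.8, 1.2, 3.2, -0.8, 0.8, -2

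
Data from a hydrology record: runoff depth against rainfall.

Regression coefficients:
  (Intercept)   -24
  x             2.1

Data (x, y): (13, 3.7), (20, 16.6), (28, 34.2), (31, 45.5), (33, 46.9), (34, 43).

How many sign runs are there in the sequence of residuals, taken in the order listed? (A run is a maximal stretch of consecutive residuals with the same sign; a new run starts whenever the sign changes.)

x=13: ŷ = -24 + 2.1·13 = 3.3; e = 3.7 − 3.3 = 0.4
x=20: ŷ = -24 + 2.1·20 = 18; e = 16.6 − 18 = -1.4
x=28: ŷ = -24 + 2.1·28 = 34.8; e = 34.2 − 34.8 = -0.6
x=31: ŷ = -24 + 2.1·31 = 41.1; e = 45.5 − 41.1 = 4.4
x=33: ŷ = -24 + 2.1·33 = 45.3; e = 46.9 − 45.3 = 1.6
x=34: ŷ = -24 + 2.1·34 = 47.4; e = 43 − 47.4 = -4.4
Signs: + − − + + −
Runs: +×1, −×2, +×2, −×1 → 4

4 runs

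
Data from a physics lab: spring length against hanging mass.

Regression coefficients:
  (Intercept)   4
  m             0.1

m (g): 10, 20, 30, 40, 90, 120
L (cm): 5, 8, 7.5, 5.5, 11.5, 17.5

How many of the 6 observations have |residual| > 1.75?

m=10: L̂ = 4 + 0.1·10 = 5; r = 5 − 5 = 0
m=20: L̂ = 4 + 0.1·20 = 6; r = 8 − 6 = 2
m=30: L̂ = 4 + 0.1·30 = 7; r = 7.5 − 7 = 0.5
m=40: L̂ = 4 + 0.1·40 = 8; r = 5.5 − 8 = -2.5
m=90: L̂ = 4 + 0.1·90 = 13; r = 11.5 − 13 = -1.5
m=120: L̂ = 4 + 0.1·120 = 16; r = 17.5 − 16 = 1.5
|r| > 1.75: m=20 (|r|=2), m=40 (|r|=2.5) → 2

2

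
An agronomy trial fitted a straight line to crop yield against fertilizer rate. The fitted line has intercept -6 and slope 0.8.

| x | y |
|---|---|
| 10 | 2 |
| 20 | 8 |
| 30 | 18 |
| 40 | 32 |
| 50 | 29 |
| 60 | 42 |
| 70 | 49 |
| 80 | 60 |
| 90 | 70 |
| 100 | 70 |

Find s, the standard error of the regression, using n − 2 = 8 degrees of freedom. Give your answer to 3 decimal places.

s = 3.571

x=10: ŷ = -6 + 0.8·10 = 2; r = 2 − 2 = 0
x=20: ŷ = -6 + 0.8·20 = 10; r = 8 − 10 = -2
x=30: ŷ = -6 + 0.8·30 = 18; r = 18 − 18 = 0
x=40: ŷ = -6 + 0.8·40 = 26; r = 32 − 26 = 6
x=50: ŷ = -6 + 0.8·50 = 34; r = 29 − 34 = -5
x=60: ŷ = -6 + 0.8·60 = 42; r = 42 − 42 = 0
x=70: ŷ = -6 + 0.8·70 = 50; r = 49 − 50 = -1
x=80: ŷ = -6 + 0.8·80 = 58; r = 60 − 58 = 2
x=90: ŷ = -6 + 0.8·90 = 66; r = 70 − 66 = 4
x=100: ŷ = -6 + 0.8·100 = 74; r = 70 − 74 = -4
SSE = 0 + 4 + 0 + 36 + 25 + 0 + 1 + 4 + 16 + 16 = 102
s = √(102/8) = √12.75 ≈ 3.571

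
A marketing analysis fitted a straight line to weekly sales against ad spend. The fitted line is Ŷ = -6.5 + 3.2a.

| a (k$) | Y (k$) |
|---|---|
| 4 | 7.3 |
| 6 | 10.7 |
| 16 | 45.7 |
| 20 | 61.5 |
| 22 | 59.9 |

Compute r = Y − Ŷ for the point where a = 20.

r = 4

Ŷ = -6.5 + 3.2·20 = 57.5
r = 61.5 − 57.5 = 4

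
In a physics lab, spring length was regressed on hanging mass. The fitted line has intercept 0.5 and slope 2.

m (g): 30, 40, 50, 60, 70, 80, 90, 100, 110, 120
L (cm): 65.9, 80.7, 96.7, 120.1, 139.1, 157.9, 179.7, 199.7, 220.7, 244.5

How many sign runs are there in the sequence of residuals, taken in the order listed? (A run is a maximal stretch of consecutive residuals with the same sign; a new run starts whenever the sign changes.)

m=30: ŷ = 0.5 + 2·30 = 60.5; r = 65.9 − 60.5 = 5.4
m=40: ŷ = 0.5 + 2·40 = 80.5; r = 80.7 − 80.5 = 0.2
m=50: ŷ = 0.5 + 2·50 = 100.5; r = 96.7 − 100.5 = -3.8
m=60: ŷ = 0.5 + 2·60 = 120.5; r = 120.1 − 120.5 = -0.4
m=70: ŷ = 0.5 + 2·70 = 140.5; r = 139.1 − 140.5 = -1.4
m=80: ŷ = 0.5 + 2·80 = 160.5; r = 157.9 − 160.5 = -2.6
m=90: ŷ = 0.5 + 2·90 = 180.5; r = 179.7 − 180.5 = -0.8
m=100: ŷ = 0.5 + 2·100 = 200.5; r = 199.7 − 200.5 = -0.8
m=110: ŷ = 0.5 + 2·110 = 220.5; r = 220.7 − 220.5 = 0.2
m=120: ŷ = 0.5 + 2·120 = 240.5; r = 244.5 − 240.5 = 4
Signs: + + − − − − − − + +
Runs: +×2, −×6, +×2 → 3

3 runs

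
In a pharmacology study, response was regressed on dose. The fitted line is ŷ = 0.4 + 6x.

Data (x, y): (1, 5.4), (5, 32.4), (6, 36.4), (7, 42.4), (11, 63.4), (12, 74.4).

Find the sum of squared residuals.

SSE = 18

x=1: ŷ = 0.4 + 6·1 = 6.4; e = 5.4 − 6.4 = -1
x=5: ŷ = 0.4 + 6·5 = 30.4; e = 32.4 − 30.4 = 2
x=6: ŷ = 0.4 + 6·6 = 36.4; e = 36.4 − 36.4 = 0
x=7: ŷ = 0.4 + 6·7 = 42.4; e = 42.4 − 42.4 = 0
x=11: ŷ = 0.4 + 6·11 = 66.4; e = 63.4 − 66.4 = -3
x=12: ŷ = 0.4 + 6·12 = 72.4; e = 74.4 − 72.4 = 2
SSE = 1 + 4 + 0 + 0 + 9 + 4 = 18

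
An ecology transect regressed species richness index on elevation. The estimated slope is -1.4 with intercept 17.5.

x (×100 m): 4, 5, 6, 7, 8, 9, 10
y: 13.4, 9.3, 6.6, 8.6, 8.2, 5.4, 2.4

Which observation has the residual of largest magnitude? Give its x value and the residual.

x=4: ŷ = 17.5 − 1.4·4 = 11.9; r = 13.4 − 11.9 = 1.5
x=5: ŷ = 17.5 − 1.4·5 = 10.5; r = 9.3 − 10.5 = -1.2
x=6: ŷ = 17.5 − 1.4·6 = 9.1; r = 6.6 − 9.1 = -2.5
x=7: ŷ = 17.5 − 1.4·7 = 7.7; r = 8.6 − 7.7 = 0.9
x=8: ŷ = 17.5 − 1.4·8 = 6.3; r = 8.2 − 6.3 = 1.9
x=9: ŷ = 17.5 − 1.4·9 = 4.9; r = 5.4 − 4.9 = 0.5
x=10: ŷ = 17.5 − 1.4·10 = 3.5; r = 2.4 − 3.5 = -1.1
Largest |r| is 2.5 at x = 6, residual -2.5.

x = 6, r = -2.5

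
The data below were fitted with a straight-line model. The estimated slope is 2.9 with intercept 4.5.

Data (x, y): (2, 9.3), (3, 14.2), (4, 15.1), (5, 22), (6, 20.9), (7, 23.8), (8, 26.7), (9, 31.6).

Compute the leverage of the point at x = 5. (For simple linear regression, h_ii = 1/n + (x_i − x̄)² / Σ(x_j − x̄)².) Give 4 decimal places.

h = 0.1310

x̄ = (2 + 3 + 4 + 5 + 6 + 7 + 8 + 9)/8 = 5.5
Σ(x − x̄)² = 12.25 + 6.25 + 2.25 + 0.25 + 0.25 + 2.25 + 6.25 + 12.25 = 42
h = 1/8 + (-0.5)²/42 = 0.125 + 0.00595238 = 0.1310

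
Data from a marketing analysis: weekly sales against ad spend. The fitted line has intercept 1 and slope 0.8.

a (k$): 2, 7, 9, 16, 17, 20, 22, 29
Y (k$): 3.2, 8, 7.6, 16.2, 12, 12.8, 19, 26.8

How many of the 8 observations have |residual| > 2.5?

3

a=2: Ŷ = 1 + 0.8·2 = 2.6; r = 3.2 − 2.6 = 0.6
a=7: Ŷ = 1 + 0.8·7 = 6.6; r = 8 − 6.6 = 1.4
a=9: Ŷ = 1 + 0.8·9 = 8.2; r = 7.6 − 8.2 = -0.6
a=16: Ŷ = 1 + 0.8·16 = 13.8; r = 16.2 − 13.8 = 2.4
a=17: Ŷ = 1 + 0.8·17 = 14.6; r = 12 − 14.6 = -2.6
a=20: Ŷ = 1 + 0.8·20 = 17; r = 12.8 − 17 = -4.2
a=22: Ŷ = 1 + 0.8·22 = 18.6; r = 19 − 18.6 = 0.4
a=29: Ŷ = 1 + 0.8·29 = 24.2; r = 26.8 − 24.2 = 2.6
|r| > 2.5: a=17 (|r|=2.6), a=20 (|r|=4.2), a=29 (|r|=2.6) → 3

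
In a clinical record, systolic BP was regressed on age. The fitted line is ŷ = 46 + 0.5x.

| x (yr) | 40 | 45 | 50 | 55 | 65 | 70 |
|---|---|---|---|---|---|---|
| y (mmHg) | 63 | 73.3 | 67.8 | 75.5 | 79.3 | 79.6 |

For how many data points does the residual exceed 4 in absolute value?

x=40: ŷ = 46 + 0.5·40 = 66; e = 63 − 66 = -3
x=45: ŷ = 46 + 0.5·45 = 68.5; e = 73.3 − 68.5 = 4.8
x=50: ŷ = 46 + 0.5·50 = 71; e = 67.8 − 71 = -3.2
x=55: ŷ = 46 + 0.5·55 = 73.5; e = 75.5 − 73.5 = 2
x=65: ŷ = 46 + 0.5·65 = 78.5; e = 79.3 − 78.5 = 0.8
x=70: ŷ = 46 + 0.5·70 = 81; e = 79.6 − 81 = -1.4
|e| > 4: x=45 (|e|=4.8) → 1

1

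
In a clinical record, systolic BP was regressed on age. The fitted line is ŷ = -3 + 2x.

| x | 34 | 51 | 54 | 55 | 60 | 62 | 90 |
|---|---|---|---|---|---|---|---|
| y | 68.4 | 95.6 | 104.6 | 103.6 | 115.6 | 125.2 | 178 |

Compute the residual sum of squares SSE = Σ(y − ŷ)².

SSE = 55.44

x=34: ŷ = -3 + 2·34 = 65; r = 68.4 − 65 = 3.4
x=51: ŷ = -3 + 2·51 = 99; r = 95.6 − 99 = -3.4
x=54: ŷ = -3 + 2·54 = 105; r = 104.6 − 105 = -0.4
x=55: ŷ = -3 + 2·55 = 107; r = 103.6 − 107 = -3.4
x=60: ŷ = -3 + 2·60 = 117; r = 115.6 − 117 = -1.4
x=62: ŷ = -3 + 2·62 = 121; r = 125.2 − 121 = 4.2
x=90: ŷ = -3 + 2·90 = 177; r = 178 − 177 = 1
SSE = 11.56 + 11.56 + 0.16 + 11.56 + 1.96 + 17.64 + 1 = 55.44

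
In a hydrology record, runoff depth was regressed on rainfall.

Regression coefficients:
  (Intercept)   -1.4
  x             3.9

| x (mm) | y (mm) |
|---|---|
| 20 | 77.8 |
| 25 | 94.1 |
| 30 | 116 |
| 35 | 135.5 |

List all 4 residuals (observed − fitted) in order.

1.2, -2, 0.4, 0.4

x=20: ŷ = -1.4 + 3.9·20 = 76.6; r = 77.8 − 76.6 = 1.2
x=25: ŷ = -1.4 + 3.9·25 = 96.1; r = 94.1 − 96.1 = -2
x=30: ŷ = -1.4 + 3.9·30 = 115.6; r = 116 − 115.6 = 0.4
x=35: ŷ = -1.4 + 3.9·35 = 135.1; r = 135.5 − 135.1 = 0.4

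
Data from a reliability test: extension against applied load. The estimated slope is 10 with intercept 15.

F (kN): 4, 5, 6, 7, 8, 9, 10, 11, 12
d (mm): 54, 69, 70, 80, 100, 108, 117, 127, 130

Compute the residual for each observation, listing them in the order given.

F=4: d̂ = 15 + 10·4 = 55; r = 54 − 55 = -1
F=5: d̂ = 15 + 10·5 = 65; r = 69 − 65 = 4
F=6: d̂ = 15 + 10·6 = 75; r = 70 − 75 = -5
F=7: d̂ = 15 + 10·7 = 85; r = 80 − 85 = -5
F=8: d̂ = 15 + 10·8 = 95; r = 100 − 95 = 5
F=9: d̂ = 15 + 10·9 = 105; r = 108 − 105 = 3
F=10: d̂ = 15 + 10·10 = 115; r = 117 − 115 = 2
F=11: d̂ = 15 + 10·11 = 125; r = 127 − 125 = 2
F=12: d̂ = 15 + 10·12 = 135; r = 130 − 135 = -5

-1, 4, -5, -5, 5, 3, 2, 2, -5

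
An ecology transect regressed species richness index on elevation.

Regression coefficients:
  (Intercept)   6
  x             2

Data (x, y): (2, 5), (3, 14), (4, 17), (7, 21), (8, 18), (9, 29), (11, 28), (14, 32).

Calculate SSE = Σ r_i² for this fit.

x=2: ŷ = 6 + 2·2 = 10; r = 5 − 10 = -5
x=3: ŷ = 6 + 2·3 = 12; r = 14 − 12 = 2
x=4: ŷ = 6 + 2·4 = 14; r = 17 − 14 = 3
x=7: ŷ = 6 + 2·7 = 20; r = 21 − 20 = 1
x=8: ŷ = 6 + 2·8 = 22; r = 18 − 22 = -4
x=9: ŷ = 6 + 2·9 = 24; r = 29 − 24 = 5
x=11: ŷ = 6 + 2·11 = 28; r = 28 − 28 = 0
x=14: ŷ = 6 + 2·14 = 34; r = 32 − 34 = -2
SSE = 25 + 4 + 9 + 1 + 16 + 25 + 0 + 4 = 84

SSE = 84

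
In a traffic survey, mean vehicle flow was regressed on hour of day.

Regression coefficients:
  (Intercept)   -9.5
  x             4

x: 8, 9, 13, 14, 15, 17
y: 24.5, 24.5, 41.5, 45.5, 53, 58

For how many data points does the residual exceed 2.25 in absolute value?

1

x=8: ŷ = -9.5 + 4·8 = 22.5; e = 24.5 − 22.5 = 2
x=9: ŷ = -9.5 + 4·9 = 26.5; e = 24.5 − 26.5 = -2
x=13: ŷ = -9.5 + 4·13 = 42.5; e = 41.5 − 42.5 = -1
x=14: ŷ = -9.5 + 4·14 = 46.5; e = 45.5 − 46.5 = -1
x=15: ŷ = -9.5 + 4·15 = 50.5; e = 53 − 50.5 = 2.5
x=17: ŷ = -9.5 + 4·17 = 58.5; e = 58 − 58.5 = -0.5
|e| > 2.25: x=15 (|e|=2.5) → 1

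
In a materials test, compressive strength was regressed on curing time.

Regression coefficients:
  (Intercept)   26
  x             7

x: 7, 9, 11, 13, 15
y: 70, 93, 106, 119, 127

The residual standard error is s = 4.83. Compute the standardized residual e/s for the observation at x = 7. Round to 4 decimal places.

ŷ = 26 + 7·7 = 75
e = 70 − 75 = -5
e/s = -5 / 4.83 = -1.0352

-1.0352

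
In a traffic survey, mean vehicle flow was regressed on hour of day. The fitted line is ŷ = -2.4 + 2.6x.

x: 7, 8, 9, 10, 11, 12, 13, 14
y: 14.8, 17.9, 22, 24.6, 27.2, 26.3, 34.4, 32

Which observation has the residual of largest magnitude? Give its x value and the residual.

x=7: ŷ = -2.4 + 2.6·7 = 15.8; r = 14.8 − 15.8 = -1
x=8: ŷ = -2.4 + 2.6·8 = 18.4; r = 17.9 − 18.4 = -0.5
x=9: ŷ = -2.4 + 2.6·9 = 21; r = 22 − 21 = 1
x=10: ŷ = -2.4 + 2.6·10 = 23.6; r = 24.6 − 23.6 = 1
x=11: ŷ = -2.4 + 2.6·11 = 26.2; r = 27.2 − 26.2 = 1
x=12: ŷ = -2.4 + 2.6·12 = 28.8; r = 26.3 − 28.8 = -2.5
x=13: ŷ = -2.4 + 2.6·13 = 31.4; r = 34.4 − 31.4 = 3
x=14: ŷ = -2.4 + 2.6·14 = 34; r = 32 − 34 = -2
Largest |r| is 3 at x = 13, residual 3.

x = 13, r = 3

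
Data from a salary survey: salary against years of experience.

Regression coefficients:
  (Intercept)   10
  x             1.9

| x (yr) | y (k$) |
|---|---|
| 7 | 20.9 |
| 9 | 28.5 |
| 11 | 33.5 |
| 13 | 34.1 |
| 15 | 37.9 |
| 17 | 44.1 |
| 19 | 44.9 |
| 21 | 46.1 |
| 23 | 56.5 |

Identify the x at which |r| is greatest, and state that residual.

x=7: ŷ = 10 + 1.9·7 = 23.3; r = 20.9 − 23.3 = -2.4
x=9: ŷ = 10 + 1.9·9 = 27.1; r = 28.5 − 27.1 = 1.4
x=11: ŷ = 10 + 1.9·11 = 30.9; r = 33.5 − 30.9 = 2.6
x=13: ŷ = 10 + 1.9·13 = 34.7; r = 34.1 − 34.7 = -0.6
x=15: ŷ = 10 + 1.9·15 = 38.5; r = 37.9 − 38.5 = -0.6
x=17: ŷ = 10 + 1.9·17 = 42.3; r = 44.1 − 42.3 = 1.8
x=19: ŷ = 10 + 1.9·19 = 46.1; r = 44.9 − 46.1 = -1.2
x=21: ŷ = 10 + 1.9·21 = 49.9; r = 46.1 − 49.9 = -3.8
x=23: ŷ = 10 + 1.9·23 = 53.7; r = 56.5 − 53.7 = 2.8
Largest |r| is 3.8 at x = 21, residual -3.8.

x = 21, r = -3.8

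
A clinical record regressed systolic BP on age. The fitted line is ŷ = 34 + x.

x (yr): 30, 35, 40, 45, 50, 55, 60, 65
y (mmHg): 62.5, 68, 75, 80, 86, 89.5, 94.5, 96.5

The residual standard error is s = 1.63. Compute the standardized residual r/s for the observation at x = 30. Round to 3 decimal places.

-0.920

ŷ = 34 + 30 = 64
r = 62.5 − 64 = -1.5
r/s = -1.5 / 1.63 = -0.920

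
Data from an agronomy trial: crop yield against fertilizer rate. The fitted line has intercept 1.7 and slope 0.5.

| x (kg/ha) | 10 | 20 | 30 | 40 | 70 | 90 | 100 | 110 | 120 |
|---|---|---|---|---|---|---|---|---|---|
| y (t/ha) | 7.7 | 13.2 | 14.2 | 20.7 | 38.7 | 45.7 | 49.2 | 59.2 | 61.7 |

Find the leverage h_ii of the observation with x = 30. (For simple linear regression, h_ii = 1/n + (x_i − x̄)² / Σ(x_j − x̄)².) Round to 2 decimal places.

x̄ = (10 + 20 + 30 + 40 + 70 + 90 + 100 + 110 + 120)/9 = 65.5556
Σ(x − x̄)² = 3086.42 + 2075.31 + 1264.2 + 653.086 + 19.7531 + 597.531 + 1186.42 + 1975.31 + 2964.2 = 13822.2
h = 1/9 + (-35.5556)²/13822.2 = 0.111111 + 0.0914612 = 0.20

h = 0.20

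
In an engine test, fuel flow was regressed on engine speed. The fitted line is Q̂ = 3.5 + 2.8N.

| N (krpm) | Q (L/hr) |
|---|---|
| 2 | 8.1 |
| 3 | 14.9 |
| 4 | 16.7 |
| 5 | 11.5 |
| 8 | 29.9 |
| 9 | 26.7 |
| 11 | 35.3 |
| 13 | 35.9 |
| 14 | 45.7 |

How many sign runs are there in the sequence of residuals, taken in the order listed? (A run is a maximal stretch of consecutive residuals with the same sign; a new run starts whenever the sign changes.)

N=2: Q̂ = 3.5 + 2.8·2 = 9.1; r = 8.1 − 9.1 = -1
N=3: Q̂ = 3.5 + 2.8·3 = 11.9; r = 14.9 − 11.9 = 3
N=4: Q̂ = 3.5 + 2.8·4 = 14.7; r = 16.7 − 14.7 = 2
N=5: Q̂ = 3.5 + 2.8·5 = 17.5; r = 11.5 − 17.5 = -6
N=8: Q̂ = 3.5 + 2.8·8 = 25.9; r = 29.9 − 25.9 = 4
N=9: Q̂ = 3.5 + 2.8·9 = 28.7; r = 26.7 − 28.7 = -2
N=11: Q̂ = 3.5 + 2.8·11 = 34.3; r = 35.3 − 34.3 = 1
N=13: Q̂ = 3.5 + 2.8·13 = 39.9; r = 35.9 − 39.9 = -4
N=14: Q̂ = 3.5 + 2.8·14 = 42.7; r = 45.7 − 42.7 = 3
Signs: − + + − + − + − +
Runs: −×1, +×2, −×1, +×1, −×1, +×1, −×1, +×1 → 8

8 runs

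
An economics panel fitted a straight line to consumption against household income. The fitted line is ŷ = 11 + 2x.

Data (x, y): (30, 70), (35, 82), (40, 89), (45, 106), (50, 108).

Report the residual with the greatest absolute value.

x=30: ŷ = 11 + 2·30 = 71; e = 70 − 71 = -1
x=35: ŷ = 11 + 2·35 = 81; e = 82 − 81 = 1
x=40: ŷ = 11 + 2·40 = 91; e = 89 − 91 = -2
x=45: ŷ = 11 + 2·45 = 101; e = 106 − 101 = 5
x=50: ŷ = 11 + 2·50 = 111; e = 108 − 111 = -3
Largest |e| is 5 at x = 45, residual 5.

e = 5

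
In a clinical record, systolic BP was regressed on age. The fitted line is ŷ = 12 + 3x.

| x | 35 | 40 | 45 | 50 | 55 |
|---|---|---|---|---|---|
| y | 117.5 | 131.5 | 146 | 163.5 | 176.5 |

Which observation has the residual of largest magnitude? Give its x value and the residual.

x = 50, r = 1.5

x=35: ŷ = 12 + 3·35 = 117; r = 117.5 − 117 = 0.5
x=40: ŷ = 12 + 3·40 = 132; r = 131.5 − 132 = -0.5
x=45: ŷ = 12 + 3·45 = 147; r = 146 − 147 = -1
x=50: ŷ = 12 + 3·50 = 162; r = 163.5 − 162 = 1.5
x=55: ŷ = 12 + 3·55 = 177; r = 176.5 − 177 = -0.5
Largest |r| is 1.5 at x = 50, residual 1.5.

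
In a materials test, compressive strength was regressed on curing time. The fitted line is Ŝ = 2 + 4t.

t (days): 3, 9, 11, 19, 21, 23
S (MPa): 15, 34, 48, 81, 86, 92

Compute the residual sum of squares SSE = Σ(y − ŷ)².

SSE = 34

t=3: Ŝ = 2 + 4·3 = 14; r = 15 − 14 = 1
t=9: Ŝ = 2 + 4·9 = 38; r = 34 − 38 = -4
t=11: Ŝ = 2 + 4·11 = 46; r = 48 − 46 = 2
t=19: Ŝ = 2 + 4·19 = 78; r = 81 − 78 = 3
t=21: Ŝ = 2 + 4·21 = 86; r = 86 − 86 = 0
t=23: Ŝ = 2 + 4·23 = 94; r = 92 − 94 = -2
SSE = 1 + 16 + 4 + 9 + 0 + 4 = 34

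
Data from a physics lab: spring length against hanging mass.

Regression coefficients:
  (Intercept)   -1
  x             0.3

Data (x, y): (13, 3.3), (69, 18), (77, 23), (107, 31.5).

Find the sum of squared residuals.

x=13: ŷ = -1 + 0.3·13 = 2.9; e = 3.3 − 2.9 = 0.4
x=69: ŷ = -1 + 0.3·69 = 19.7; e = 18 − 19.7 = -1.7
x=77: ŷ = -1 + 0.3·77 = 22.1; e = 23 − 22.1 = 0.9
x=107: ŷ = -1 + 0.3·107 = 31.1; e = 31.5 − 31.1 = 0.4
SSE = 0.16 + 2.89 + 0.81 + 0.16 = 4.02

SSE = 4.02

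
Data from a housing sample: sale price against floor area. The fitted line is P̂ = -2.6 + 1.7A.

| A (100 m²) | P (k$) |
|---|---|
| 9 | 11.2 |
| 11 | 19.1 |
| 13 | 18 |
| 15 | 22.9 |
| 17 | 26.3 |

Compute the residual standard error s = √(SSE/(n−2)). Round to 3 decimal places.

A=9: P̂ = -2.6 + 1.7·9 = 12.7; e = 11.2 − 12.7 = -1.5
A=11: P̂ = -2.6 + 1.7·11 = 16.1; e = 19.1 − 16.1 = 3
A=13: P̂ = -2.6 + 1.7·13 = 19.5; e = 18 − 19.5 = -1.5
A=15: P̂ = -2.6 + 1.7·15 = 22.9; e = 22.9 − 22.9 = 0
A=17: P̂ = -2.6 + 1.7·17 = 26.3; e = 26.3 − 26.3 = 0
SSE = 2.25 + 9 + 2.25 + 0 + 0 = 13.5
s = √(13.5/3) = √4.5 ≈ 2.121

s = 2.121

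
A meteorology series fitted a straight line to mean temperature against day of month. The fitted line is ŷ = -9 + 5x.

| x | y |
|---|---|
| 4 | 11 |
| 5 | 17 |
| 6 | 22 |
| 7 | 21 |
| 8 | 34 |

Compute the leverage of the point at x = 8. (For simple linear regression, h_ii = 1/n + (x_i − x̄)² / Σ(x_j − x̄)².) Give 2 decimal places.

h = 0.60

x̄ = (4 + 5 + 6 + 7 + 8)/5 = 6
Σ(x − x̄)² = 4 + 1 + 0 + 1 + 4 = 10
h = 1/5 + (2)²/10 = 0.2 + 0.4 = 0.60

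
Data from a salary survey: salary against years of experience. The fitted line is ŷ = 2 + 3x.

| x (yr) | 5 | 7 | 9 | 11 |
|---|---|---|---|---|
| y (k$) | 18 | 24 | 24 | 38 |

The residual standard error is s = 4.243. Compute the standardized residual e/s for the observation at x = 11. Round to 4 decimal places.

ŷ = 2 + 3·11 = 35
e = 38 − 35 = 3
e/s = 3 / 4.243 = 0.7070

0.7070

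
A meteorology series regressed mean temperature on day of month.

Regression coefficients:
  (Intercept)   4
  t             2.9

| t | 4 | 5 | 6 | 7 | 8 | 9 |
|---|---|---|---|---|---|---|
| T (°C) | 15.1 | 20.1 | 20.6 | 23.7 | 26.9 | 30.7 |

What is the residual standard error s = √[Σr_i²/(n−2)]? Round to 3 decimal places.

t=4: T̂ = 4 + 2.9·4 = 15.6; r = 15.1 − 15.6 = -0.5
t=5: T̂ = 4 + 2.9·5 = 18.5; r = 20.1 − 18.5 = 1.6
t=6: T̂ = 4 + 2.9·6 = 21.4; r = 20.6 − 21.4 = -0.8
t=7: T̂ = 4 + 2.9·7 = 24.3; r = 23.7 − 24.3 = -0.6
t=8: T̂ = 4 + 2.9·8 = 27.2; r = 26.9 − 27.2 = -0.3
t=9: T̂ = 4 + 2.9·9 = 30.1; r = 30.7 − 30.1 = 0.6
SSE = 0.25 + 2.56 + 0.64 + 0.36 + 0.09 + 0.36 = 4.26
s = √(4.26/4) = √1.065 ≈ 1.032

s = 1.032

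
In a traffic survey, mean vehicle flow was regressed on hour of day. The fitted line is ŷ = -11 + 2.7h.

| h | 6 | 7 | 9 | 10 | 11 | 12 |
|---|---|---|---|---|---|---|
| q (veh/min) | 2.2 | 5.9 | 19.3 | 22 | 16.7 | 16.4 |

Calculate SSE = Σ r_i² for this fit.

SSE = 114

h=6: ŷ = -11 + 2.7·6 = 5.2; r = 2.2 − 5.2 = -3
h=7: ŷ = -11 + 2.7·7 = 7.9; r = 5.9 − 7.9 = -2
h=9: ŷ = -11 + 2.7·9 = 13.3; r = 19.3 − 13.3 = 6
h=10: ŷ = -11 + 2.7·10 = 16; r = 22 − 16 = 6
h=11: ŷ = -11 + 2.7·11 = 18.7; r = 16.7 − 18.7 = -2
h=12: ŷ = -11 + 2.7·12 = 21.4; r = 16.4 − 21.4 = -5
SSE = 9 + 4 + 36 + 36 + 4 + 25 = 114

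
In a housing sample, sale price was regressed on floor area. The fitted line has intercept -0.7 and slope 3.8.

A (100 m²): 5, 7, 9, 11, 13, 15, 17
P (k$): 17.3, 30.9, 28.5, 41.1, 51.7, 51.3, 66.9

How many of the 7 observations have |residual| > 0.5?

6

A=5: P̂ = -0.7 + 3.8·5 = 18.3; e = 17.3 − 18.3 = -1
A=7: P̂ = -0.7 + 3.8·7 = 25.9; e = 30.9 − 25.9 = 5
A=9: P̂ = -0.7 + 3.8·9 = 33.5; e = 28.5 − 33.5 = -5
A=11: P̂ = -0.7 + 3.8·11 = 41.1; e = 41.1 − 41.1 = 0
A=13: P̂ = -0.7 + 3.8·13 = 48.7; e = 51.7 − 48.7 = 3
A=15: P̂ = -0.7 + 3.8·15 = 56.3; e = 51.3 − 56.3 = -5
A=17: P̂ = -0.7 + 3.8·17 = 63.9; e = 66.9 − 63.9 = 3
|e| > 0.5: A=5 (|e|=1), A=7 (|e|=5), A=9 (|e|=5), A=13 (|e|=3), A=15 (|e|=5), A=17 (|e|=3) → 6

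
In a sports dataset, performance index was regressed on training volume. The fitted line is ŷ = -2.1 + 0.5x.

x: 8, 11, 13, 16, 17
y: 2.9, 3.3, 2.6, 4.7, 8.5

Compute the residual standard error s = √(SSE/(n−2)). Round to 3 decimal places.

x=8: ŷ = -2.1 + 0.5·8 = 1.9; r = 2.9 − 1.9 = 1
x=11: ŷ = -2.1 + 0.5·11 = 3.4; r = 3.3 − 3.4 = -0.1
x=13: ŷ = -2.1 + 0.5·13 = 4.4; r = 2.6 − 4.4 = -1.8
x=16: ŷ = -2.1 + 0.5·16 = 5.9; r = 4.7 − 5.9 = -1.2
x=17: ŷ = -2.1 + 0.5·17 = 6.4; r = 8.5 − 6.4 = 2.1
SSE = 1 + 0.01 + 3.24 + 1.44 + 4.41 = 10.1
s = √(10.1/3) = √3.36667 ≈ 1.835

s = 1.835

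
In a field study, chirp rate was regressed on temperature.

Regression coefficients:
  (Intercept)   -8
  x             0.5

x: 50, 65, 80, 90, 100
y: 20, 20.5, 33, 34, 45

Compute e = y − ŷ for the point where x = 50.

e = 3

ŷ = -8 + 0.5·50 = 17
e = 20 − 17 = 3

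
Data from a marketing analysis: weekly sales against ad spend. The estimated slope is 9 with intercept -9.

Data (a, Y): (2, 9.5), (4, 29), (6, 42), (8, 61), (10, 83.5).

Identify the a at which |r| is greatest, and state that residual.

a = 6, r = -3

a=2: ŷ = -9 + 9·2 = 9; r = 9.5 − 9 = 0.5
a=4: ŷ = -9 + 9·4 = 27; r = 29 − 27 = 2
a=6: ŷ = -9 + 9·6 = 45; r = 42 − 45 = -3
a=8: ŷ = -9 + 9·8 = 63; r = 61 − 63 = -2
a=10: ŷ = -9 + 9·10 = 81; r = 83.5 − 81 = 2.5
Largest |r| is 3 at a = 6, residual -3.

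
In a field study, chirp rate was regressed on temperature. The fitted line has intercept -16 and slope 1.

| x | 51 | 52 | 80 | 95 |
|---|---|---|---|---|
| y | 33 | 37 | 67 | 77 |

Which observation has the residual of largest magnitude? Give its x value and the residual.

x = 80, e = 3

x=51: ŷ = -16 + 51 = 35; e = 33 − 35 = -2
x=52: ŷ = -16 + 52 = 36; e = 37 − 36 = 1
x=80: ŷ = -16 + 80 = 64; e = 67 − 64 = 3
x=95: ŷ = -16 + 95 = 79; e = 77 − 79 = -2
Largest |e| is 3 at x = 80, residual 3.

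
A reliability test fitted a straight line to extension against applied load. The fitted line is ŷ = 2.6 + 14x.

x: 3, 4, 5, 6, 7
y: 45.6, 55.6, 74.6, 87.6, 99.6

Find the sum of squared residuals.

SSE = 16

x=3: ŷ = 2.6 + 14·3 = 44.6; r = 45.6 − 44.6 = 1
x=4: ŷ = 2.6 + 14·4 = 58.6; r = 55.6 − 58.6 = -3
x=5: ŷ = 2.6 + 14·5 = 72.6; r = 74.6 − 72.6 = 2
x=6: ŷ = 2.6 + 14·6 = 86.6; r = 87.6 − 86.6 = 1
x=7: ŷ = 2.6 + 14·7 = 100.6; r = 99.6 − 100.6 = -1
SSE = 1 + 9 + 4 + 1 + 1 = 16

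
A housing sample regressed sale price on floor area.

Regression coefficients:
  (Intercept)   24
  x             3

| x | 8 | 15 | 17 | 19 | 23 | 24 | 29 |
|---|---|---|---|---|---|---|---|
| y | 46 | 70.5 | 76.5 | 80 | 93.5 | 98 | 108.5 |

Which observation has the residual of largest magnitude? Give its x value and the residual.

x=8: ŷ = 24 + 3·8 = 48; r = 46 − 48 = -2
x=15: ŷ = 24 + 3·15 = 69; r = 70.5 − 69 = 1.5
x=17: ŷ = 24 + 3·17 = 75; r = 76.5 − 75 = 1.5
x=19: ŷ = 24 + 3·19 = 81; r = 80 − 81 = -1
x=23: ŷ = 24 + 3·23 = 93; r = 93.5 − 93 = 0.5
x=24: ŷ = 24 + 3·24 = 96; r = 98 − 96 = 2
x=29: ŷ = 24 + 3·29 = 111; r = 108.5 − 111 = -2.5
Largest |r| is 2.5 at x = 29, residual -2.5.

x = 29, r = -2.5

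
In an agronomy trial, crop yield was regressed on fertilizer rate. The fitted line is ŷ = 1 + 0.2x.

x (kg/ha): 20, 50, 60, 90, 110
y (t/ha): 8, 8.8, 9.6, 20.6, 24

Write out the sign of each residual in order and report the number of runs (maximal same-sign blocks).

x=20: ŷ = 1 + 0.2·20 = 5; e = 8 − 5 = 3
x=50: ŷ = 1 + 0.2·50 = 11; e = 8.8 − 11 = -2.2
x=60: ŷ = 1 + 0.2·60 = 13; e = 9.6 − 13 = -3.4
x=90: ŷ = 1 + 0.2·90 = 19; e = 20.6 − 19 = 1.6
x=110: ŷ = 1 + 0.2·110 = 23; e = 24 − 23 = 1
Signs: + − − + +
Runs: +×1, −×2, +×2 → 3

3 runs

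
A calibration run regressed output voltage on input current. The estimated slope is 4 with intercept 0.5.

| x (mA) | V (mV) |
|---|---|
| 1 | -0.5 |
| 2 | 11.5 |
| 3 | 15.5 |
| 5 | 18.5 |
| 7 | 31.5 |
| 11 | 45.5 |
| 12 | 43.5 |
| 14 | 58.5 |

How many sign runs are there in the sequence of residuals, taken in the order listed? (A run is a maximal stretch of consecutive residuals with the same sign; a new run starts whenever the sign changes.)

6 runs

x=1: ŷ = 0.5 + 4·1 = 4.5; e = -0.5 − 4.5 = -5
x=2: ŷ = 0.5 + 4·2 = 8.5; e = 11.5 − 8.5 = 3
x=3: ŷ = 0.5 + 4·3 = 12.5; e = 15.5 − 12.5 = 3
x=5: ŷ = 0.5 + 4·5 = 20.5; e = 18.5 − 20.5 = -2
x=7: ŷ = 0.5 + 4·7 = 28.5; e = 31.5 − 28.5 = 3
x=11: ŷ = 0.5 + 4·11 = 44.5; e = 45.5 − 44.5 = 1
x=12: ŷ = 0.5 + 4·12 = 48.5; e = 43.5 − 48.5 = -5
x=14: ŷ = 0.5 + 4·14 = 56.5; e = 58.5 − 56.5 = 2
Signs: − + + − + + − +
Runs: −×1, +×2, −×1, +×2, −×1, +×1 → 6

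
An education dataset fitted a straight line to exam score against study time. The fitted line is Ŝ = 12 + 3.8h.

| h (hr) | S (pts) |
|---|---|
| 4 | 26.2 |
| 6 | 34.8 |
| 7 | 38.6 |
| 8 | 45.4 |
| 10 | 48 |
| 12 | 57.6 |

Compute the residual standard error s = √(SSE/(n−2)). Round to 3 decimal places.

s = 1.871

h=4: Ŝ = 12 + 3.8·4 = 27.2; r = 26.2 − 27.2 = -1
h=6: Ŝ = 12 + 3.8·6 = 34.8; r = 34.8 − 34.8 = 0
h=7: Ŝ = 12 + 3.8·7 = 38.6; r = 38.6 − 38.6 = 0
h=8: Ŝ = 12 + 3.8·8 = 42.4; r = 45.4 − 42.4 = 3
h=10: Ŝ = 12 + 3.8·10 = 50; r = 48 − 50 = -2
h=12: Ŝ = 12 + 3.8·12 = 57.6; r = 57.6 − 57.6 = 0
SSE = 1 + 0 + 0 + 9 + 4 + 0 = 14
s = √(14/4) = √3.5 ≈ 1.871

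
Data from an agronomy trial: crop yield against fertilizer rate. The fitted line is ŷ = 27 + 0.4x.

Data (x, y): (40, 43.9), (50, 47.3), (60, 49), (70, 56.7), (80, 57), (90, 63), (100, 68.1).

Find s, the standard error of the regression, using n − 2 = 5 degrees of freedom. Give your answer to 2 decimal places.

x=40: ŷ = 27 + 0.4·40 = 43; r = 43.9 − 43 = 0.9
x=50: ŷ = 27 + 0.4·50 = 47; r = 47.3 − 47 = 0.3
x=60: ŷ = 27 + 0.4·60 = 51; r = 49 − 51 = -2
x=70: ŷ = 27 + 0.4·70 = 55; r = 56.7 − 55 = 1.7
x=80: ŷ = 27 + 0.4·80 = 59; r = 57 − 59 = -2
x=90: ŷ = 27 + 0.4·90 = 63; r = 63 − 63 = 0
x=100: ŷ = 27 + 0.4·100 = 67; r = 68.1 − 67 = 1.1
SSE = 0.81 + 0.09 + 4 + 2.89 + 4 + 0 + 1.21 = 13
s = √(13/5) = √2.6 ≈ 1.61

s = 1.61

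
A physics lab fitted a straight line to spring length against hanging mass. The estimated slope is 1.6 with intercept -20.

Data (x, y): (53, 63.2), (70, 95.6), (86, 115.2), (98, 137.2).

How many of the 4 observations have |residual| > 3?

1

x=53: ŷ = -20 + 1.6·53 = 64.8; r = 63.2 − 64.8 = -1.6
x=70: ŷ = -20 + 1.6·70 = 92; r = 95.6 − 92 = 3.6
x=86: ŷ = -20 + 1.6·86 = 117.6; r = 115.2 − 117.6 = -2.4
x=98: ŷ = -20 + 1.6·98 = 136.8; r = 137.2 − 136.8 = 0.4
|r| > 3: x=70 (|r|=3.6) → 1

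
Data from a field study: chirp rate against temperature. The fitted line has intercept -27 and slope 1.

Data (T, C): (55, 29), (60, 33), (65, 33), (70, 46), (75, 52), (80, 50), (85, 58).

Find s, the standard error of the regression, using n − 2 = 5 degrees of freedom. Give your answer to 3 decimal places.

s = 3.464

T=55: Ĉ = -27 + 55 = 28; r = 29 − 28 = 1
T=60: Ĉ = -27 + 60 = 33; r = 33 − 33 = 0
T=65: Ĉ = -27 + 65 = 38; r = 33 − 38 = -5
T=70: Ĉ = -27 + 70 = 43; r = 46 − 43 = 3
T=75: Ĉ = -27 + 75 = 48; r = 52 − 48 = 4
T=80: Ĉ = -27 + 80 = 53; r = 50 − 53 = -3
T=85: Ĉ = -27 + 85 = 58; r = 58 − 58 = 0
SSE = 1 + 0 + 25 + 9 + 16 + 9 + 0 = 60
s = √(60/5) = √12 ≈ 3.464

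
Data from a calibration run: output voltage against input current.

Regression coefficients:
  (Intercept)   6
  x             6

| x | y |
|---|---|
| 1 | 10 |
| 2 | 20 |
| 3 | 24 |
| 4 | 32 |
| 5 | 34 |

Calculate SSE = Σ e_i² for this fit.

x=1: ŷ = 6 + 6·1 = 12; e = 10 − 12 = -2
x=2: ŷ = 6 + 6·2 = 18; e = 20 − 18 = 2
x=3: ŷ = 6 + 6·3 = 24; e = 24 − 24 = 0
x=4: ŷ = 6 + 6·4 = 30; e = 32 − 30 = 2
x=5: ŷ = 6 + 6·5 = 36; e = 34 − 36 = -2
SSE = 4 + 4 + 0 + 4 + 4 = 16

SSE = 16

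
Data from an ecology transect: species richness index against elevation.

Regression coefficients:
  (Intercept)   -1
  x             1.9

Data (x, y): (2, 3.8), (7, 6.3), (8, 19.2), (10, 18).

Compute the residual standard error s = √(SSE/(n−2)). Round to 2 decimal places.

s = 5.57

x=2: ŷ = -1 + 1.9·2 = 2.8; r = 3.8 − 2.8 = 1
x=7: ŷ = -1 + 1.9·7 = 12.3; r = 6.3 − 12.3 = -6
x=8: ŷ = -1 + 1.9·8 = 14.2; r = 19.2 − 14.2 = 5
x=10: ŷ = -1 + 1.9·10 = 18; r = 18 − 18 = 0
SSE = 1 + 36 + 25 + 0 = 62
s = √(62/2) = √31 ≈ 5.57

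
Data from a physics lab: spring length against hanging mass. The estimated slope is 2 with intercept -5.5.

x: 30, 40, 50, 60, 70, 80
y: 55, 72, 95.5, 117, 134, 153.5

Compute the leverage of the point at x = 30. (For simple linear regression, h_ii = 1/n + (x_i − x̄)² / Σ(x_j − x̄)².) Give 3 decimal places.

x̄ = (30 + 40 + 50 + 60 + 70 + 80)/6 = 55
Σ(x − x̄)² = 625 + 225 + 25 + 25 + 225 + 625 = 1750
h = 1/6 + (-25)²/1750 = 0.166667 + 0.357143 = 0.524

h = 0.524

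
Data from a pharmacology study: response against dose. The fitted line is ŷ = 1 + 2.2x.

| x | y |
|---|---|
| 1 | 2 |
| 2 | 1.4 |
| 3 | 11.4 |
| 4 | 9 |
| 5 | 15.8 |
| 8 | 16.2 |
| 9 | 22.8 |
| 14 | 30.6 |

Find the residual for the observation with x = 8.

ŷ = 1 + 2.2·8 = 18.6
r = 16.2 − 18.6 = -2.4

r = -2.4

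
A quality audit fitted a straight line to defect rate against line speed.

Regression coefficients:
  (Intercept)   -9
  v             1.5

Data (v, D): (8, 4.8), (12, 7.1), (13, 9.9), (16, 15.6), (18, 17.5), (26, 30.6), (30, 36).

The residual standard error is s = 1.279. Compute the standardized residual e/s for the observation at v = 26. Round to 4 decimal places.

D̂ = -9 + 1.5·26 = 30
e = 30.6 − 30 = 0.6
e/s = 0.6 / 1.279 = 0.4691

0.4691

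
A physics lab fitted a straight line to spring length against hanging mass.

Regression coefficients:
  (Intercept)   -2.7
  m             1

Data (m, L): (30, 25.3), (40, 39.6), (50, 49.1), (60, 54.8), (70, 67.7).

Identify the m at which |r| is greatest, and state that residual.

m=30: L̂ = -2.7 + 30 = 27.3; r = 25.3 − 27.3 = -2
m=40: L̂ = -2.7 + 40 = 37.3; r = 39.6 − 37.3 = 2.3
m=50: L̂ = -2.7 + 50 = 47.3; r = 49.1 − 47.3 = 1.8
m=60: L̂ = -2.7 + 60 = 57.3; r = 54.8 − 57.3 = -2.5
m=70: L̂ = -2.7 + 70 = 67.3; r = 67.7 − 67.3 = 0.4
Largest |r| is 2.5 at m = 60, residual -2.5.

m = 60, r = -2.5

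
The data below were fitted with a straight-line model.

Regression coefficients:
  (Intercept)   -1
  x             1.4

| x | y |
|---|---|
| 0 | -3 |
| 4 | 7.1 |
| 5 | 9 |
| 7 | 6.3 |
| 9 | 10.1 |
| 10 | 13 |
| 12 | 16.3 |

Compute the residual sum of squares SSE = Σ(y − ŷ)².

x=0: ŷ = -1 + 1.4·0 = -1; e = -3 − (-1) = -2
x=4: ŷ = -1 + 1.4·4 = 4.6; e = 7.1 − 4.6 = 2.5
x=5: ŷ = -1 + 1.4·5 = 6; e = 9 − 6 = 3
x=7: ŷ = -1 + 1.4·7 = 8.8; e = 6.3 − 8.8 = -2.5
x=9: ŷ = -1 + 1.4·9 = 11.6; e = 10.1 − 11.6 = -1.5
x=10: ŷ = -1 + 1.4·10 = 13; e = 13 − 13 = 0
x=12: ŷ = -1 + 1.4·12 = 15.8; e = 16.3 − 15.8 = 0.5
SSE = 4 + 6.25 + 9 + 6.25 + 2.25 + 0 + 0.25 = 28

SSE = 28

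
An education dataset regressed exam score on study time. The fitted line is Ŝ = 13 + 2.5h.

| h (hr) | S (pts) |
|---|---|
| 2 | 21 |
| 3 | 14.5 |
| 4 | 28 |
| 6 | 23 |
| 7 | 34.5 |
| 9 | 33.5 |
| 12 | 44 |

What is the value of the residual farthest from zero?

h=2: Ŝ = 13 + 2.5·2 = 18; r = 21 − 18 = 3
h=3: Ŝ = 13 + 2.5·3 = 20.5; r = 14.5 − 20.5 = -6
h=4: Ŝ = 13 + 2.5·4 = 23; r = 28 − 23 = 5
h=6: Ŝ = 13 + 2.5·6 = 28; r = 23 − 28 = -5
h=7: Ŝ = 13 + 2.5·7 = 30.5; r = 34.5 − 30.5 = 4
h=9: Ŝ = 13 + 2.5·9 = 35.5; r = 33.5 − 35.5 = -2
h=12: Ŝ = 13 + 2.5·12 = 43; r = 44 − 43 = 1
Largest |r| is 6 at h = 3, residual -6.

r = -6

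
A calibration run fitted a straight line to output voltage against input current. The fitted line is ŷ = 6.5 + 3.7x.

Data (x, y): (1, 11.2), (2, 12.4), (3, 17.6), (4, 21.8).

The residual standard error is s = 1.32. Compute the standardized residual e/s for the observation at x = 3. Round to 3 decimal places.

ŷ = 6.5 + 3.7·3 = 17.6
e = 17.6 − 17.6 = 0
e/s = 0 / 1.32 = 0.000

0.000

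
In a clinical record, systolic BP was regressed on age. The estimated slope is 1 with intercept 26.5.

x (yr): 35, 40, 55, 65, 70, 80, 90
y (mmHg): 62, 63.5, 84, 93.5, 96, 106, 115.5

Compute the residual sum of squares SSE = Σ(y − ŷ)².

x=35: ŷ = 26.5 + 35 = 61.5; r = 62 − 61.5 = 0.5
x=40: ŷ = 26.5 + 40 = 66.5; r = 63.5 − 66.5 = -3
x=55: ŷ = 26.5 + 55 = 81.5; r = 84 − 81.5 = 2.5
x=65: ŷ = 26.5 + 65 = 91.5; r = 93.5 − 91.5 = 2
x=70: ŷ = 26.5 + 70 = 96.5; r = 96 − 96.5 = -0.5
x=80: ŷ = 26.5 + 80 = 106.5; r = 106 − 106.5 = -0.5
x=90: ŷ = 26.5 + 90 = 116.5; r = 115.5 − 116.5 = -1
SSE = 0.25 + 9 + 6.25 + 4 + 0.25 + 0.25 + 1 = 21

SSE = 21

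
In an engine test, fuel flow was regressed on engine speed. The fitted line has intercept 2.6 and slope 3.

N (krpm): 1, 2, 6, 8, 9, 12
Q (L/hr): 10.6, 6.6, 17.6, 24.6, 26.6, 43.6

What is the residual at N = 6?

r = -3

Q̂ = 2.6 + 3·6 = 20.6
r = 17.6 − 20.6 = -3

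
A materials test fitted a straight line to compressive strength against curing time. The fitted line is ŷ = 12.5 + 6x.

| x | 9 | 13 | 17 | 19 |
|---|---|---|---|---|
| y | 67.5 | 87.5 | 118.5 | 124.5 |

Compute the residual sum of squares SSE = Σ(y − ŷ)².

x=9: ŷ = 12.5 + 6·9 = 66.5; r = 67.5 − 66.5 = 1
x=13: ŷ = 12.5 + 6·13 = 90.5; r = 87.5 − 90.5 = -3
x=17: ŷ = 12.5 + 6·17 = 114.5; r = 118.5 − 114.5 = 4
x=19: ŷ = 12.5 + 6·19 = 126.5; r = 124.5 − 126.5 = -2
SSE = 1 + 9 + 16 + 4 = 30

SSE = 30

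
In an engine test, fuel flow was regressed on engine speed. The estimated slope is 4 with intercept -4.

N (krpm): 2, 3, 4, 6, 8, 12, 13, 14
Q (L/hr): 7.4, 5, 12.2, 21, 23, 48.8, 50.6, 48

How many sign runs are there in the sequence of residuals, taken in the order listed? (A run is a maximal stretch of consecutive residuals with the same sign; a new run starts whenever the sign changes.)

N=2: ŷ = -4 + 4·2 = 4; e = 7.4 − 4 = 3.4
N=3: ŷ = -4 + 4·3 = 8; e = 5 − 8 = -3
N=4: ŷ = -4 + 4·4 = 12; e = 12.2 − 12 = 0.2
N=6: ŷ = -4 + 4·6 = 20; e = 21 − 20 = 1
N=8: ŷ = -4 + 4·8 = 28; e = 23 − 28 = -5
N=12: ŷ = -4 + 4·12 = 44; e = 48.8 − 44 = 4.8
N=13: ŷ = -4 + 4·13 = 48; e = 50.6 − 48 = 2.6
N=14: ŷ = -4 + 4·14 = 52; e = 48 − 52 = -4
Signs: + − + + − + + −
Runs: +×1, −×1, +×2, −×1, +×2, −×1 → 6

6 runs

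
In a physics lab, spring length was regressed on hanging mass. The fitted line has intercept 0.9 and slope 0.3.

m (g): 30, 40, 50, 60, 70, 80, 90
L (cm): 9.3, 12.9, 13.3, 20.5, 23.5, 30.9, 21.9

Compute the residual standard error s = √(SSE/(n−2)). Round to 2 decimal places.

m=30: ŷ = 0.9 + 0.3·30 = 9.9; r = 9.3 − 9.9 = -0.6
m=40: ŷ = 0.9 + 0.3·40 = 12.9; r = 12.9 − 12.9 = 0
m=50: ŷ = 0.9 + 0.3·50 = 15.9; r = 13.3 − 15.9 = -2.6
m=60: ŷ = 0.9 + 0.3·60 = 18.9; r = 20.5 − 18.9 = 1.6
m=70: ŷ = 0.9 + 0.3·70 = 21.9; r = 23.5 − 21.9 = 1.6
m=80: ŷ = 0.9 + 0.3·80 = 24.9; r = 30.9 − 24.9 = 6
m=90: ŷ = 0.9 + 0.3·90 = 27.9; r = 21.9 − 27.9 = -6
SSE = 0.36 + 0 + 6.76 + 2.56 + 2.56 + 36 + 36 = 84.24
s = √(84.24/5) = √16.848 ≈ 4.10

s = 4.10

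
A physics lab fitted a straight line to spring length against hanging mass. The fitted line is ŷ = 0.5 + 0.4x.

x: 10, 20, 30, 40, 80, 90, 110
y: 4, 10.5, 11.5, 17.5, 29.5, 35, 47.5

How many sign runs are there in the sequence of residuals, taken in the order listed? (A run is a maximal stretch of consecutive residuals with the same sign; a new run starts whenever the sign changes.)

x=10: ŷ = 0.5 + 0.4·10 = 4.5; r = 4 − 4.5 = -0.5
x=20: ŷ = 0.5 + 0.4·20 = 8.5; r = 10.5 − 8.5 = 2
x=30: ŷ = 0.5 + 0.4·30 = 12.5; r = 11.5 − 12.5 = -1
x=40: ŷ = 0.5 + 0.4·40 = 16.5; r = 17.5 − 16.5 = 1
x=80: ŷ = 0.5 + 0.4·80 = 32.5; r = 29.5 − 32.5 = -3
x=90: ŷ = 0.5 + 0.4·90 = 36.5; r = 35 − 36.5 = -1.5
x=110: ŷ = 0.5 + 0.4·110 = 44.5; r = 47.5 − 44.5 = 3
Signs: − + − + − − +
Runs: −×1, +×1, −×1, +×1, −×2, +×1 → 6

6 runs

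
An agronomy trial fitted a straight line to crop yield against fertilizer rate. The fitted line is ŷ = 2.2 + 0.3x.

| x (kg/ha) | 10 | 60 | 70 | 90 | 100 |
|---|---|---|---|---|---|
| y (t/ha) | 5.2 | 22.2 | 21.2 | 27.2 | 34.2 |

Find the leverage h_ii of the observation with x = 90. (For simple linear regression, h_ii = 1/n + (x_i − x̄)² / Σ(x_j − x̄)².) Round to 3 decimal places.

x̄ = (10 + 60 + 70 + 90 + 100)/5 = 66
Σ(x − x̄)² = 3136 + 36 + 16 + 576 + 1156 = 4920
h = 1/5 + (24)²/4920 = 0.2 + 0.117073 = 0.317

h = 0.317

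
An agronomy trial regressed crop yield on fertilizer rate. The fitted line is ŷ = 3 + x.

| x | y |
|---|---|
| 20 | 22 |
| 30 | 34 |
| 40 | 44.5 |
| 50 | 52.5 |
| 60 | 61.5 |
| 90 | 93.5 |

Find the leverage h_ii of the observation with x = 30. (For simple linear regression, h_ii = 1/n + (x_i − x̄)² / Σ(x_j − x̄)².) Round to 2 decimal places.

h = 0.28

x̄ = (20 + 30 + 40 + 50 + 60 + 90)/6 = 48.3333
Σ(x − x̄)² = 802.778 + 336.111 + 69.4444 + 2.77778 + 136.111 + 1736.11 = 3083.33
h = 1/6 + (-18.3333)²/3083.33 = 0.166667 + 0.109009 = 0.28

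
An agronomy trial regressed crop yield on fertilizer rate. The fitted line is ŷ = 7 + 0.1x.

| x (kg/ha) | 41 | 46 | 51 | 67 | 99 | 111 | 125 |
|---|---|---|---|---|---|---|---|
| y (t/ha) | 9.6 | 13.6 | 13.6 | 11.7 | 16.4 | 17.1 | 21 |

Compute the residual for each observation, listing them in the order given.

-1.5, 2, 1.5, -2, -0.5, -1, 1.5

x=41: ŷ = 7 + 0.1·41 = 11.1; r = 9.6 − 11.1 = -1.5
x=46: ŷ = 7 + 0.1·46 = 11.6; r = 13.6 − 11.6 = 2
x=51: ŷ = 7 + 0.1·51 = 12.1; r = 13.6 − 12.1 = 1.5
x=67: ŷ = 7 + 0.1·67 = 13.7; r = 11.7 − 13.7 = -2
x=99: ŷ = 7 + 0.1·99 = 16.9; r = 16.4 − 16.9 = -0.5
x=111: ŷ = 7 + 0.1·111 = 18.1; r = 17.1 − 18.1 = -1
x=125: ŷ = 7 + 0.1·125 = 19.5; r = 21 − 19.5 = 1.5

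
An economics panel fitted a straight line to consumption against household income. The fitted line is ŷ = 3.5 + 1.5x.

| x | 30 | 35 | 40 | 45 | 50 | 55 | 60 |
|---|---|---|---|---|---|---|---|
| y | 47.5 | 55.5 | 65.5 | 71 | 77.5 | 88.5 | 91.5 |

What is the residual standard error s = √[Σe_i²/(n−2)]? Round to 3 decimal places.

x=30: ŷ = 3.5 + 1.5·30 = 48.5; e = 47.5 − 48.5 = -1
x=35: ŷ = 3.5 + 1.5·35 = 56; e = 55.5 − 56 = -0.5
x=40: ŷ = 3.5 + 1.5·40 = 63.5; e = 65.5 − 63.5 = 2
x=45: ŷ = 3.5 + 1.5·45 = 71; e = 71 − 71 = 0
x=50: ŷ = 3.5 + 1.5·50 = 78.5; e = 77.5 − 78.5 = -1
x=55: ŷ = 3.5 + 1.5·55 = 86; e = 88.5 − 86 = 2.5
x=60: ŷ = 3.5 + 1.5·60 = 93.5; e = 91.5 − 93.5 = -2
SSE = 1 + 0.25 + 4 + 0 + 1 + 6.25 + 4 = 16.5
s = √(16.5/5) = √3.3 ≈ 1.817

s = 1.817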